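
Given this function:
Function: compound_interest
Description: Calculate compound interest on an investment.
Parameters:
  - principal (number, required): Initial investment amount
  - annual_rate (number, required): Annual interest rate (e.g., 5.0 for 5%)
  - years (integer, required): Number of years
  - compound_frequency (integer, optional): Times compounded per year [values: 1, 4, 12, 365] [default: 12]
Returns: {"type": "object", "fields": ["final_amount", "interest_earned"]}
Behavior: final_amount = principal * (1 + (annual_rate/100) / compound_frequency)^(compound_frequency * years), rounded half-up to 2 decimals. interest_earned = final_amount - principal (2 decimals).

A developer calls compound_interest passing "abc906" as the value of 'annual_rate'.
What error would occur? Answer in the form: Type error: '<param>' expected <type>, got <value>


Spec: 'annual_rate' is declared as number; "abc906" is a string.
Type error: 'annual_rate' expected number, got "abc906"


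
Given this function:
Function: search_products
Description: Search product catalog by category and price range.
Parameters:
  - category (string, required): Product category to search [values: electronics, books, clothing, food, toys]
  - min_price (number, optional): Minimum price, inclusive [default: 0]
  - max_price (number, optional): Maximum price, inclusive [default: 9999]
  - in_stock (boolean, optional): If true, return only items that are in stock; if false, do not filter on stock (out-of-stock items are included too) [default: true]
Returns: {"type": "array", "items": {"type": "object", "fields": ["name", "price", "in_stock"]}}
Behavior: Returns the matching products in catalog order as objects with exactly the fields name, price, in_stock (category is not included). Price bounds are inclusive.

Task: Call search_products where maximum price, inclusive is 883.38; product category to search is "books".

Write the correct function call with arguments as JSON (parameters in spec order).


Mapping each described value to its parameter name:
  'Maximum price, inclusive' -> max_price = 883.38
  'Product category to search' -> category = "books"
search_products({"category": "books", "max_price": 883.38})


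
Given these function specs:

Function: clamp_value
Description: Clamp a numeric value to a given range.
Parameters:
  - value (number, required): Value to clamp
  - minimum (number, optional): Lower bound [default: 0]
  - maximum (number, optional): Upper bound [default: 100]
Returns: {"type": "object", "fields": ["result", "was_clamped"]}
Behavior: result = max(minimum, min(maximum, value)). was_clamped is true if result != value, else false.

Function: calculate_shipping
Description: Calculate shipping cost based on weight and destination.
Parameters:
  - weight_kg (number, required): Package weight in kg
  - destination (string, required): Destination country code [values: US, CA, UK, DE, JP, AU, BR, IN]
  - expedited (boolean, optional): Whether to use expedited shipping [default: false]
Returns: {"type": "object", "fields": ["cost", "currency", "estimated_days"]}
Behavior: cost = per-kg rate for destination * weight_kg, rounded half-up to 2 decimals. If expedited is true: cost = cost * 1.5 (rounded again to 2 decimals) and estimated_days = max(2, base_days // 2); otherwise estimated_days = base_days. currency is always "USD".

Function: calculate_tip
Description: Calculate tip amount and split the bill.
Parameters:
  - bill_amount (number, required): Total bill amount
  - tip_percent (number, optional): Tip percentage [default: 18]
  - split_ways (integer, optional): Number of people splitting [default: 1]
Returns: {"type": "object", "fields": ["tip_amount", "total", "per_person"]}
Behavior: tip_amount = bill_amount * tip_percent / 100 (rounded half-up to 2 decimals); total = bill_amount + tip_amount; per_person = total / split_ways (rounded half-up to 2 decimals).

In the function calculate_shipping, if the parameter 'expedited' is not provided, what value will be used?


The calculate_shipping spec declares:
  - expedited (boolean, optional): Whether to use expedited shipping [default: false]
Default:
false


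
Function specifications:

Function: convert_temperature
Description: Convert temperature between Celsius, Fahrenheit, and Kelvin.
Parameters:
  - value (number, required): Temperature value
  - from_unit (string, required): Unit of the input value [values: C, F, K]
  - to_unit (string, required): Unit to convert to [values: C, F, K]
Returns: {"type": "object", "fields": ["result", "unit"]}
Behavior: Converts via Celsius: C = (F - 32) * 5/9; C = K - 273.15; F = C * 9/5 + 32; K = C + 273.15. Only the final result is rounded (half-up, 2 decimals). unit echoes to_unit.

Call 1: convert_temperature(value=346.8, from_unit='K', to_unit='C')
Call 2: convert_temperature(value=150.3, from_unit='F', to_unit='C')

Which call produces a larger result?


Call 1:
  To C: 346.8 - 273.15 = 73.65
  Target is C: 73.65
  Round to 2 decimals: 73.65
  -> 73.65 C
Call 2:
  To C: (150.3 - 32) * 5/9 = 65.722222
  Target is C: 65.722222
  Round to 2 decimals: 65.72
  -> 65.72 C
Call 1 (73.65 C)


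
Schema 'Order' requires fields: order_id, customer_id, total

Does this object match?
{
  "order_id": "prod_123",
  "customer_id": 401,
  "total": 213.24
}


Checking required fields... All present.
Valid - all required fields present


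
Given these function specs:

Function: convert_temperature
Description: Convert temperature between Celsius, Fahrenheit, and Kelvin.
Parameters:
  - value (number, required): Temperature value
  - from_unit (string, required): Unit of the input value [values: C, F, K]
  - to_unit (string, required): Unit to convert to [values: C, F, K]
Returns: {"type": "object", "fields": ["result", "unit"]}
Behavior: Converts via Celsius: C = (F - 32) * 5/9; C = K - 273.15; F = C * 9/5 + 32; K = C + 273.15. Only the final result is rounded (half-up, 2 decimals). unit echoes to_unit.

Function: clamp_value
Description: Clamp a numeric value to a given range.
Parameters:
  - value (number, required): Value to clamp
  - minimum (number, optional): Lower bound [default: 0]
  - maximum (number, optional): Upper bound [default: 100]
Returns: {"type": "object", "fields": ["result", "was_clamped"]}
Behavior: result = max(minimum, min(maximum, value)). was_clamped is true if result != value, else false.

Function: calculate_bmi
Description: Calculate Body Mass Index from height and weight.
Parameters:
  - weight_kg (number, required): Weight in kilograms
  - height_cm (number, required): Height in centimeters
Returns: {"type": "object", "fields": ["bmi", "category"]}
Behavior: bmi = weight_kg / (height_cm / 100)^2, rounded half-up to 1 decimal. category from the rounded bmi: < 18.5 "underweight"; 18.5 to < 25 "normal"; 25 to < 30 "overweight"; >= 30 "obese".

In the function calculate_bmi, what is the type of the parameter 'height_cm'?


The calculate_bmi spec declares:
  - height_cm (number, required): Height in centimeters
Type:
number


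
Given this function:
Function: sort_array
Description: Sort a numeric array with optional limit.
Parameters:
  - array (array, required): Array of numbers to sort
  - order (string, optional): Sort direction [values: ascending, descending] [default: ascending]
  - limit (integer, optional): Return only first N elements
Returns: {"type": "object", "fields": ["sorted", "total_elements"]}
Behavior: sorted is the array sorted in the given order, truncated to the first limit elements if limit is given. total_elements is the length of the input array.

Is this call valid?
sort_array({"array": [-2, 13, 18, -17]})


Checking all required parameters present and types match... All valid.
Valid


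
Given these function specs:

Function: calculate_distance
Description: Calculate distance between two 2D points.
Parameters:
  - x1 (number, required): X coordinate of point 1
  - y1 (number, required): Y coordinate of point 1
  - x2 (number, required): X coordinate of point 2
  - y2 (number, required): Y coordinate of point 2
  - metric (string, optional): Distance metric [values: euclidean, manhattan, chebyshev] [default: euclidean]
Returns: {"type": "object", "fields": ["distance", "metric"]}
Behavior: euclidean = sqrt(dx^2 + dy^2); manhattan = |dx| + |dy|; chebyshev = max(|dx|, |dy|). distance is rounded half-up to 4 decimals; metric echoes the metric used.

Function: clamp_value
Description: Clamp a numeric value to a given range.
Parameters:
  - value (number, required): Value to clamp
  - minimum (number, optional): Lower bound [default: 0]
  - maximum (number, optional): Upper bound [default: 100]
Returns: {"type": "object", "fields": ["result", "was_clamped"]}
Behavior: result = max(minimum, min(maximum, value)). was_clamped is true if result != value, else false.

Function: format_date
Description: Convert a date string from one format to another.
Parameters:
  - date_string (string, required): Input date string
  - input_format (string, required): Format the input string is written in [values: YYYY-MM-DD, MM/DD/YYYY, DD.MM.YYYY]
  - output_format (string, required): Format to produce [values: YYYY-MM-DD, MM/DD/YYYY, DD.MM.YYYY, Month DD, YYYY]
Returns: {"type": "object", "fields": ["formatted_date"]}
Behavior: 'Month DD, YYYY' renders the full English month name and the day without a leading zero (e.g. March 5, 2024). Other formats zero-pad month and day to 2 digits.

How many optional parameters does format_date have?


Parameters of format_date: date_string (required), input_format (required), output_format (required)
Optional count:
0


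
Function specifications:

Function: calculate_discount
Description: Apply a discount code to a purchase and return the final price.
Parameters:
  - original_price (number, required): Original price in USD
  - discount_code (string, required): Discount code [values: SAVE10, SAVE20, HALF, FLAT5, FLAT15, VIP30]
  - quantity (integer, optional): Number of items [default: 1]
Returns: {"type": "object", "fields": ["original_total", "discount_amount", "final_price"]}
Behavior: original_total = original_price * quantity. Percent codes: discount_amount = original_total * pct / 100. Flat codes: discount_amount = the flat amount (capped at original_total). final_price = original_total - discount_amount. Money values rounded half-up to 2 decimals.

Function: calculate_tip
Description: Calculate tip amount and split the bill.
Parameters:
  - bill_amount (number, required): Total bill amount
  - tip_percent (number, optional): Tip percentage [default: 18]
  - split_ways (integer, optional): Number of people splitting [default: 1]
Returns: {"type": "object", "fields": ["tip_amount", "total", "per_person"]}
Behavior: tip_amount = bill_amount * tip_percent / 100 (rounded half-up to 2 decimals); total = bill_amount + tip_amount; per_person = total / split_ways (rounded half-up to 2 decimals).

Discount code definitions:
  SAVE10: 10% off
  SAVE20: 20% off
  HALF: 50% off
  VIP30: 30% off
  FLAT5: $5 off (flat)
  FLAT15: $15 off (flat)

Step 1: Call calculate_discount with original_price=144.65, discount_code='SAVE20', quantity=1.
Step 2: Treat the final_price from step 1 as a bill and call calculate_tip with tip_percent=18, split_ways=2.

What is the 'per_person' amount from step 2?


Step 1: calculate_discount(original_price=144.65, discount_code=SAVE20, quantity=1)
  original_total = 144.65 * 1 = 144.65
  SAVE20 = 20% off: discount_amount = 144.65 * 20/100 = 28.93 -> 28.93
  final_price = 144.65 - 28.93 = 115.72
  -> final_price = 115.72
Step 2: calculate_tip(bill_amount=115.72, tip_percent=18, split_ways=2)
  tip_amount = 115.72 * 18/100 = 20.8296 -> 20.83
  total = 115.72 + 20.83 = 136.55
  per_person = 136.55 / 2 = 68.275 -> 68.28
  -> per_person = 68.28
$68.28


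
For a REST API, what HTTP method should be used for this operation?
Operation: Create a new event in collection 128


GET = read, POST = create, PUT = update/replace, DELETE = remove
This operation is a create.
POST


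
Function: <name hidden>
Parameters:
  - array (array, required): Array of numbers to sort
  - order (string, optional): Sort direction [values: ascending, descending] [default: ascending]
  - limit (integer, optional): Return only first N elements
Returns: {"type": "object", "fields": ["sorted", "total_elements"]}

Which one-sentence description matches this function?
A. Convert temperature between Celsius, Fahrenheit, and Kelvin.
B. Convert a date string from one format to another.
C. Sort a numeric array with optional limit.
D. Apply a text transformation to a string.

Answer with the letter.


Parameters array, order, limit and return ["sorted", "total_elements"] fit: Sort a numeric array with optional limit.
C


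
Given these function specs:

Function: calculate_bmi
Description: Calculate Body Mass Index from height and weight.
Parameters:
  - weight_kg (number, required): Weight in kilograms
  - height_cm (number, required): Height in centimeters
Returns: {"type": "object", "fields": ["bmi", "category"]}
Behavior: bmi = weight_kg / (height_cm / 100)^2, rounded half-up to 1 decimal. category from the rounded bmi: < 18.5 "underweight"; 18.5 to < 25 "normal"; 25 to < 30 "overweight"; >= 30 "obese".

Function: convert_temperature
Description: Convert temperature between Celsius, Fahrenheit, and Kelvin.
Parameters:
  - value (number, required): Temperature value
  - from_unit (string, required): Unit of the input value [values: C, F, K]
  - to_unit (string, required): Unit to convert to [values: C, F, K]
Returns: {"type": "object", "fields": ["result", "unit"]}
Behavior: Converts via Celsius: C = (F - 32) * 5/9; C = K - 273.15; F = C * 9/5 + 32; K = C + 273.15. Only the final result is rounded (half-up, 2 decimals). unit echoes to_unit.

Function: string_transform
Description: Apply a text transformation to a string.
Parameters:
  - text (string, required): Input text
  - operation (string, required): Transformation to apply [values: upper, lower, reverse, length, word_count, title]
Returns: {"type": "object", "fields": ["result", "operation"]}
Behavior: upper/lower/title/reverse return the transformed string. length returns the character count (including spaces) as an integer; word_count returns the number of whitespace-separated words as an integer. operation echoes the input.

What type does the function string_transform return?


The string_transform spec declares Returns: {"type": "object", "fields": ["result", "operation"]}
Type:
object


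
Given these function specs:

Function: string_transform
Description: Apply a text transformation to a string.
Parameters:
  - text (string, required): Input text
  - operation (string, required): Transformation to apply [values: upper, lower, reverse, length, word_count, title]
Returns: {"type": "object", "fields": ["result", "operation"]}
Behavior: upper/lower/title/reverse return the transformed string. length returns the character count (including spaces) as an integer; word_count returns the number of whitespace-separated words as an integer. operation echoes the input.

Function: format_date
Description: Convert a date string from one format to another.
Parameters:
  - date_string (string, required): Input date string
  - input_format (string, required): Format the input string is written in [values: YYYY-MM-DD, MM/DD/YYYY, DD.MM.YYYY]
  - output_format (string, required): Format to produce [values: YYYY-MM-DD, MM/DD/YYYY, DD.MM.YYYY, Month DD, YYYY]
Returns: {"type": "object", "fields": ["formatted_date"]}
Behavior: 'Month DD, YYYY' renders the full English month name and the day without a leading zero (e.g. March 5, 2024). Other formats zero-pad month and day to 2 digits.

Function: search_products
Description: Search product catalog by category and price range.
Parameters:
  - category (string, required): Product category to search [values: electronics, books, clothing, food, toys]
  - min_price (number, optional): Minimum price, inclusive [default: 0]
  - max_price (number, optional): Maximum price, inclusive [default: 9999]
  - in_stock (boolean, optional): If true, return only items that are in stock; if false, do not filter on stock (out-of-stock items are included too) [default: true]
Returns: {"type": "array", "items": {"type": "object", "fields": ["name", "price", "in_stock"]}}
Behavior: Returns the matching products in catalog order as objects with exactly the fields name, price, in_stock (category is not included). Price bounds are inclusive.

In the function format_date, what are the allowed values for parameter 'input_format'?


The format_date spec declares:
  - input_format (string, required): Format the input string is written in [values: YYYY-MM-DD, MM/DD/YYYY, DD.MM.YYYY]
Allowed values:
YYYY-MM-DD, MM/DD/YYYY, DD.MM.YYYY


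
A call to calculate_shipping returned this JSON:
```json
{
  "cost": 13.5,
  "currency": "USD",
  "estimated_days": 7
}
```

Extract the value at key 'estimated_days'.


7


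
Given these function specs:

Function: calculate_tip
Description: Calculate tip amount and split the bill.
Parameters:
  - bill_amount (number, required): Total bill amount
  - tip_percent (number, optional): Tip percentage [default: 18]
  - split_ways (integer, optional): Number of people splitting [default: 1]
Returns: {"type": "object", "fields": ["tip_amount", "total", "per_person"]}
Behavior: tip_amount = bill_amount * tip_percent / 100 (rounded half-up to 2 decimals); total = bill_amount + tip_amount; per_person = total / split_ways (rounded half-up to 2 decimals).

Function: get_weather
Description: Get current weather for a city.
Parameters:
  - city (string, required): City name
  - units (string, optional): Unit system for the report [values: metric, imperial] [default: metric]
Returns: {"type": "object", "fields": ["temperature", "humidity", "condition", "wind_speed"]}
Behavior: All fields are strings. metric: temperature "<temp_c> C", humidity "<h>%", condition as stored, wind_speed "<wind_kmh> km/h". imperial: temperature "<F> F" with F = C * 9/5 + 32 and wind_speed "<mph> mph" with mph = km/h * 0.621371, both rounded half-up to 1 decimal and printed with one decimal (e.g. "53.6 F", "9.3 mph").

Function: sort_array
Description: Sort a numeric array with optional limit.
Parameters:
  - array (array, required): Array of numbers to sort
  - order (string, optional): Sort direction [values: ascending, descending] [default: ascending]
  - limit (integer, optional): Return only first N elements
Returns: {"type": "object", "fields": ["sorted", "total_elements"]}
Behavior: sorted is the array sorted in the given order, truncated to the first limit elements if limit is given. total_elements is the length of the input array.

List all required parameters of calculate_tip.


Parameters of calculate_tip and their required/optional flag:
  bill_amount: required
  tip_percent: optional
  split_ways: optional
bill_amount


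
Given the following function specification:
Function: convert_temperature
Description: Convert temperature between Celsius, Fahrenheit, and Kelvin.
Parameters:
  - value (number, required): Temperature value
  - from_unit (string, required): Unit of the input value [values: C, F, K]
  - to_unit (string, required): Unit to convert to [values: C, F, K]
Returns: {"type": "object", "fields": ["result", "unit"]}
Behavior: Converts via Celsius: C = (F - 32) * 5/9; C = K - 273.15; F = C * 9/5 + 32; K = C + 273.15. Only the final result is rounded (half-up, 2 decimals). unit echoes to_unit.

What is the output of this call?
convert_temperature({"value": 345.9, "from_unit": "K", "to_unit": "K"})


To C: 345.9 - 273.15 = 72.75
To K: 72.75 + 273.15 = 345.9
Round to 2 decimals: 345.9
Output:
{"result": 345.9, "unit": "K"}


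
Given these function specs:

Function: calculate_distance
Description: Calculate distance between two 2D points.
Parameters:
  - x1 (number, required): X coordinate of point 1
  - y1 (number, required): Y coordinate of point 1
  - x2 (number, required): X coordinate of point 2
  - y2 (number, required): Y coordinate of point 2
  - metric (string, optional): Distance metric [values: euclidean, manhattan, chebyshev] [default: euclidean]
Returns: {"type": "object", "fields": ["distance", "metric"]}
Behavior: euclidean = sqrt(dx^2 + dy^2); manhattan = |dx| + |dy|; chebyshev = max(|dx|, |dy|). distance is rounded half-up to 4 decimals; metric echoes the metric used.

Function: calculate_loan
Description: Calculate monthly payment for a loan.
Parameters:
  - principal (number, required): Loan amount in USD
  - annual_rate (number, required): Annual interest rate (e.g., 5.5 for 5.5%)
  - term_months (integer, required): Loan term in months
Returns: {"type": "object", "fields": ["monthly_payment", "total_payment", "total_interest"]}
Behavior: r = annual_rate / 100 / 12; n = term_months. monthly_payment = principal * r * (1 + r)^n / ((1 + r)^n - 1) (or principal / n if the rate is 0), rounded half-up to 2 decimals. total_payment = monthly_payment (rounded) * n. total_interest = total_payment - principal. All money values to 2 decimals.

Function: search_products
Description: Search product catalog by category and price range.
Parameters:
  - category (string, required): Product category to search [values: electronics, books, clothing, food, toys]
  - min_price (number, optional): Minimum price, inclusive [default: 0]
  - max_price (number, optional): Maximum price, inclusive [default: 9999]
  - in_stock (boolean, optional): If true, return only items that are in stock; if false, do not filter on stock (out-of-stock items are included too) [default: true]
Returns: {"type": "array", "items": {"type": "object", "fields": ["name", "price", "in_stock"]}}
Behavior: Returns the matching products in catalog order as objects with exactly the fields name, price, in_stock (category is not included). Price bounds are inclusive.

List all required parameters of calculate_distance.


Parameters of calculate_distance and their required/optional flag:
  x1: required
  y1: required
  x2: required
  y2: required
  metric: optional
x1, x2, y1, y2


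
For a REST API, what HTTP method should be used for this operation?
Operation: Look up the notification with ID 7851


GET = read, POST = create, PUT = update/replace, DELETE = remove
This operation is a read.
GET


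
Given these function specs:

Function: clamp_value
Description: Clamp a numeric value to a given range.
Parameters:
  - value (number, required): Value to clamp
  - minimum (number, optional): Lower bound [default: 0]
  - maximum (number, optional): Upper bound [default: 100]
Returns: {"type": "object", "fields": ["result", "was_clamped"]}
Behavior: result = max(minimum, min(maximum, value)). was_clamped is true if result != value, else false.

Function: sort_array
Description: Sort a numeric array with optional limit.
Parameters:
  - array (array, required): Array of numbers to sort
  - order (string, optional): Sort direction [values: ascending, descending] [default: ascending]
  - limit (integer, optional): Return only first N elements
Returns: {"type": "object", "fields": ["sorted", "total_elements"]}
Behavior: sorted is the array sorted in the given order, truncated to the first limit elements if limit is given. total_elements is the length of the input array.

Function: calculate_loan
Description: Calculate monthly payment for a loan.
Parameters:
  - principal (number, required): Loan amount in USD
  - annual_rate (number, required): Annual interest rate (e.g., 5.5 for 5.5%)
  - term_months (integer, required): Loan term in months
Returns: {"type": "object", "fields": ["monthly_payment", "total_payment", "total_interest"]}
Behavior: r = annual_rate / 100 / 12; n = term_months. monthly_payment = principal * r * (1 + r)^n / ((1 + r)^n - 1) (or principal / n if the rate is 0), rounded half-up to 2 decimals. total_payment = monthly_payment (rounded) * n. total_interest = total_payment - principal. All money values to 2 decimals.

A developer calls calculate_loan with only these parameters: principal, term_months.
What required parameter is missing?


Required parameters: principal, annual_rate, term_months
Provided: principal, term_months
Missing: annual_rate
annual_rate


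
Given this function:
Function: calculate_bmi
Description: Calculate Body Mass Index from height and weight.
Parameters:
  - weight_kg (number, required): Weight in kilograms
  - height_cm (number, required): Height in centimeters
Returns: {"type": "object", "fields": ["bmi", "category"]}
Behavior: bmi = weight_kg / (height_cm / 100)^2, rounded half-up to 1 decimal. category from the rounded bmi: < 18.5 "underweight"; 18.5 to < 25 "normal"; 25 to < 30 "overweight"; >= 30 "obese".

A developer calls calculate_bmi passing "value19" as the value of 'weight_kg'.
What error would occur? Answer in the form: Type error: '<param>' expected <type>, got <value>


Spec: 'weight_kg' is declared as number; "value19" is a string.
Type error: 'weight_kg' expected number, got "value19"


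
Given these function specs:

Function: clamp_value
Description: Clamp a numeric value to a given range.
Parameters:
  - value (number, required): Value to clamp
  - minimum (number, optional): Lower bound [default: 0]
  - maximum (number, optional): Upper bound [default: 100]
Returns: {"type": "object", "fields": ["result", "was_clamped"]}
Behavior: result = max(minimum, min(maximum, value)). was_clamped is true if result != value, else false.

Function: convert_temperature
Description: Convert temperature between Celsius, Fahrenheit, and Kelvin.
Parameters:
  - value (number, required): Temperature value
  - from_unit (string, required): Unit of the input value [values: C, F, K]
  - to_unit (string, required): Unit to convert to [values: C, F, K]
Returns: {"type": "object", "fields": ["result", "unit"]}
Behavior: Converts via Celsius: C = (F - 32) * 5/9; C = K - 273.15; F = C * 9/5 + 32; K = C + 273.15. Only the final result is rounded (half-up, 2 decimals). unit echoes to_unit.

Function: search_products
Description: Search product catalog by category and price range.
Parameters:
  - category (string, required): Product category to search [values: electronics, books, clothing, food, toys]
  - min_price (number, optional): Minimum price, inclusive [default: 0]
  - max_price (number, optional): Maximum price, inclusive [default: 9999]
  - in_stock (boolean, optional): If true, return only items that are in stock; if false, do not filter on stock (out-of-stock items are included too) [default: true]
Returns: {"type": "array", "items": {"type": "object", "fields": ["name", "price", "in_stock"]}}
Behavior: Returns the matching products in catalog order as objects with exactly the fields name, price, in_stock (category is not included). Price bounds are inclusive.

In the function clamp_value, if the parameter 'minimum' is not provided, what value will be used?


The clamp_value spec declares:
  - minimum (number, optional): Lower bound [default: 0]
Default:
0


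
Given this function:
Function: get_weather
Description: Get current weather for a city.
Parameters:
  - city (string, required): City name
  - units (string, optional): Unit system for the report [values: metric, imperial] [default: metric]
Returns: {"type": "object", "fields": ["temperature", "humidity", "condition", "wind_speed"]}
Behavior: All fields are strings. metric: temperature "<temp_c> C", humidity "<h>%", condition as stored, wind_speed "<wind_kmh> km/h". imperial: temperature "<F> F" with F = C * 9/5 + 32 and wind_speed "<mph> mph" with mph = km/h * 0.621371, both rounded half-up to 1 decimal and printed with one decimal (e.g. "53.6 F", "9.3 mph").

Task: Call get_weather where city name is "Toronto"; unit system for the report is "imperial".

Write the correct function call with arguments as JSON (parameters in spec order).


Mapping each described value to its parameter name:
  'City name' -> city = "Toronto"
  'Unit system for the report' -> units = "imperial"
get_weather({"city": "Toronto", "units": "imperial"})


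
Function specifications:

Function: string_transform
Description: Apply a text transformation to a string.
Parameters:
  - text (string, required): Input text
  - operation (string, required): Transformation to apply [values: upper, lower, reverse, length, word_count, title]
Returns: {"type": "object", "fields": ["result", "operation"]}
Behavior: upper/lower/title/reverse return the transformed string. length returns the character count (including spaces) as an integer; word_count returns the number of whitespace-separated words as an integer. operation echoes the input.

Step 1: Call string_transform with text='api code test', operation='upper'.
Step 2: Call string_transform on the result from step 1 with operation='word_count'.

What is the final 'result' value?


Step 1: string_transform(text='api code test', operation='upper')
  -> result = 'API CODE TEST'
Step 2: string_transform(text='API CODE TEST', operation='word_count')
  words: API, CODE, TEST -> 3
  -> result = 3
3


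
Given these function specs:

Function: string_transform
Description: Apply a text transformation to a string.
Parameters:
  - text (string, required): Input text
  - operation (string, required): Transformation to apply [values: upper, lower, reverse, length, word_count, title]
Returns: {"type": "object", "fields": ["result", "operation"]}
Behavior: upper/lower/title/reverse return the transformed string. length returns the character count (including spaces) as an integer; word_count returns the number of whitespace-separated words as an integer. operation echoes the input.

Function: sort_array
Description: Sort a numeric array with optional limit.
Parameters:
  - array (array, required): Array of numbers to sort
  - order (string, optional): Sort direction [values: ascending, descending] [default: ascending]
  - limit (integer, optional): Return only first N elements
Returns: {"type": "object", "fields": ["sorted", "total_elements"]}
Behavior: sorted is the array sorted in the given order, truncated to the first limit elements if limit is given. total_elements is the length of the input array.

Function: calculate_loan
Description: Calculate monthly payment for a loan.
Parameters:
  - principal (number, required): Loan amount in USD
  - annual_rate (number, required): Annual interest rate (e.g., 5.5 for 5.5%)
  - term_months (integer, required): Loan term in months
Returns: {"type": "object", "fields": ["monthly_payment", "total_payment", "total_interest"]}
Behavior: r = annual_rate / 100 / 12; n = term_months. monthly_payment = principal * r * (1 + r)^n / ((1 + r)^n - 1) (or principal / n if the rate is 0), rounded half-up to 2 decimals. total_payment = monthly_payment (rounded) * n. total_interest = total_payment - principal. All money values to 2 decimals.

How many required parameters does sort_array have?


Parameters of sort_array: array (required), order (optional), limit (optional)
Required count:
1


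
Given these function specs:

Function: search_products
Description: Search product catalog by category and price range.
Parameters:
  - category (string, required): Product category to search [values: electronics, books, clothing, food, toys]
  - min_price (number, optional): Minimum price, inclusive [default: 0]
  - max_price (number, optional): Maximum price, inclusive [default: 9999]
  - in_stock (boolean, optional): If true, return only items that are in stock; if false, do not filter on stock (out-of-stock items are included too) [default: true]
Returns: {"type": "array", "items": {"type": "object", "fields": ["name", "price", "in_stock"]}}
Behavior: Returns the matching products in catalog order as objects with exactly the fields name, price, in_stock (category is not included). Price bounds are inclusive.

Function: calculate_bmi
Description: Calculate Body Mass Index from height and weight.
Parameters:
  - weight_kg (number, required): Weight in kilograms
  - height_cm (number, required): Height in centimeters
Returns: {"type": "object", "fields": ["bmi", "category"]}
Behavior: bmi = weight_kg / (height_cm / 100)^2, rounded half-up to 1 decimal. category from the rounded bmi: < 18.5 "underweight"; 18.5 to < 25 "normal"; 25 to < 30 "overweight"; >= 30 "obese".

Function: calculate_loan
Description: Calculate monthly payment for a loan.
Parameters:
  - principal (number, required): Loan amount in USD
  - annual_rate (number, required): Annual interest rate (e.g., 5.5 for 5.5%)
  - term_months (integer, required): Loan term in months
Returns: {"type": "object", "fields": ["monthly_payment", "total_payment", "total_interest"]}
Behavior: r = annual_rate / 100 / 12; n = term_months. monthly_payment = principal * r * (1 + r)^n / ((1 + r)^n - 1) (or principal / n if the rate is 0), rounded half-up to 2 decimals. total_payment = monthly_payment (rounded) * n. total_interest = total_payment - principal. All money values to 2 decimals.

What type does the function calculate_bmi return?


The calculate_bmi spec declares Returns: {"type": "object", "fields": ["bmi", "category"]}
Type:
object


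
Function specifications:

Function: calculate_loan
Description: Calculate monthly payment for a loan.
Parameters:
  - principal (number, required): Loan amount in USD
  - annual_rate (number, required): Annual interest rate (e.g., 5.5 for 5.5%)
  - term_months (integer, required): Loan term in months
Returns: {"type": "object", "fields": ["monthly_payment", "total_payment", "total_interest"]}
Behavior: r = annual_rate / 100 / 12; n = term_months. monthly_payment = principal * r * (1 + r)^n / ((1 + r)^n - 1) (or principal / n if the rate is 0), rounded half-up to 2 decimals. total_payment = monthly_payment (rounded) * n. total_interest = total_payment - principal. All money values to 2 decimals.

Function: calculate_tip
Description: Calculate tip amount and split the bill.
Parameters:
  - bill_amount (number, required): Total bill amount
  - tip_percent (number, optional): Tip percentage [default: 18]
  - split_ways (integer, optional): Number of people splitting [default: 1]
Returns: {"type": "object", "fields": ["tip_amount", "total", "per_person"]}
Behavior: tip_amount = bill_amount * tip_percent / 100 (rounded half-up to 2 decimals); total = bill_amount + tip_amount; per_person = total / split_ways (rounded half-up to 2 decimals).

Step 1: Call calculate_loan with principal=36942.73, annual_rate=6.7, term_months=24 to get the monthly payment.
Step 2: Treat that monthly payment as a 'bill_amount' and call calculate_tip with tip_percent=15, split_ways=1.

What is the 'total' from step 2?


Step 1: calculate_loan(principal=36942.73, annual_rate=6.7, term_months=24)
  r = 6.7 / 100 / 12 = 0.005583333333 (keep full precision)
  (1 + r)^24 = 1.14296676
  monthly_payment = 36942.73 * 0.005583333333 * 1.14296676 / (1.14296676 - 1) = 1649.001562 -> 1649.00
  total_payment = 1649.00 * 24 = 39576.00
  total_interest = 39576.00 - 36942.73 = 2633.27
  -> monthly_payment = 1649.00
Step 2: calculate_tip(bill_amount=1649.0, tip_percent=15, split_ways=1)
  tip_amount = 1649.0 * 15/100 = 247.35 -> 247.35
  total = 1649.0 + 247.35 = 1896.35
  per_person = 1896.35 / 1 = 1896.35 -> 1896.35
  -> total = 1896.35
$1896.35


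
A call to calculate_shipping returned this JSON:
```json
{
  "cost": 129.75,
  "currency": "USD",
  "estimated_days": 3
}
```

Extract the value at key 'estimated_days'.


3


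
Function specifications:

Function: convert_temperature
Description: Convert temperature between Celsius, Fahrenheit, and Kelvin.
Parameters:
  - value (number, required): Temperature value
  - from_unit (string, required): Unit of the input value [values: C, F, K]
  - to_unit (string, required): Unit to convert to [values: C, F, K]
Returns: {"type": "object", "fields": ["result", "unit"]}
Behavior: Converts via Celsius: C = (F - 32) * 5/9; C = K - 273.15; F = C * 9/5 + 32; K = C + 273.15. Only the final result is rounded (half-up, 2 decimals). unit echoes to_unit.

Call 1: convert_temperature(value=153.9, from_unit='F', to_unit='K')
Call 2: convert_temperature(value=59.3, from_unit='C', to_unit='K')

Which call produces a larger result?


Call 1:
  To C: (153.9 - 32) * 5/9 = 67.722222
  To K: 67.722222 + 273.15 = 340.872222
  Round to 2 decimals: 340.87
  -> 340.87 K
Call 2:
  Input already in C: 59.3
  To K: 59.3 + 273.15 = 332.45
  Round to 2 decimals: 332.45
  -> 332.45 K
Call 1 (340.87 K)


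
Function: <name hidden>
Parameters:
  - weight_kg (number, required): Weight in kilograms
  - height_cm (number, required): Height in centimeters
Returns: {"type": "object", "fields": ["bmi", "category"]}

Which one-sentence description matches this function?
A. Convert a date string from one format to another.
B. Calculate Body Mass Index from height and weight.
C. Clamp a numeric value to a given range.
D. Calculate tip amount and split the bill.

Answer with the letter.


Parameters weight_kg, height_cm and return ["bmi", "category"] fit: Calculate Body Mass Index from height and weight.
B


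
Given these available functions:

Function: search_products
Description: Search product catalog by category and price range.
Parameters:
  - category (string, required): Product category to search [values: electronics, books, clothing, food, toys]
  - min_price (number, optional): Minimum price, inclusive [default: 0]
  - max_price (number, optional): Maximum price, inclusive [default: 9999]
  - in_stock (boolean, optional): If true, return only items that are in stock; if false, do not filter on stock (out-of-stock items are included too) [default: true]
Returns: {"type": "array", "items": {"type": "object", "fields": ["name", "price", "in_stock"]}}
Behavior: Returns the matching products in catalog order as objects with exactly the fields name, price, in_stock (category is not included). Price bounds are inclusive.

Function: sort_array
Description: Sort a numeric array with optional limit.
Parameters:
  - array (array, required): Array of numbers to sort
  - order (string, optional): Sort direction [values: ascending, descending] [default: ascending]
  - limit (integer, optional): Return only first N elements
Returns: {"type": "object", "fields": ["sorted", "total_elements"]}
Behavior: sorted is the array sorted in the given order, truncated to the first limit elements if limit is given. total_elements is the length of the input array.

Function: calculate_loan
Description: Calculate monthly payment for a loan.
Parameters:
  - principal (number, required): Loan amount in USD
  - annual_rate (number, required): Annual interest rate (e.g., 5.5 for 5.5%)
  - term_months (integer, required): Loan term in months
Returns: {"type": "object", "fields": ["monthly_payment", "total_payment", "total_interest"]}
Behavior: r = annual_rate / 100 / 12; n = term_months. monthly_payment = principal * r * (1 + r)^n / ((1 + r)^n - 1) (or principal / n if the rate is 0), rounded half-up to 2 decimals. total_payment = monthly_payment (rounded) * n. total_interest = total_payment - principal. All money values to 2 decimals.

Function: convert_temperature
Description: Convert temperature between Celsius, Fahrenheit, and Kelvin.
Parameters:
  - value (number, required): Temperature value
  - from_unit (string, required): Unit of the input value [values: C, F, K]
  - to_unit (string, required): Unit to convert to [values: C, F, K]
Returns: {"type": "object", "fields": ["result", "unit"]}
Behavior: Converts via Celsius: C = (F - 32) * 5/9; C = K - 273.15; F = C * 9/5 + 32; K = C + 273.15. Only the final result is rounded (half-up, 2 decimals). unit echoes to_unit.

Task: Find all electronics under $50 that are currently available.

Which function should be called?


The task needs a function whose description is: Search product catalog by category and price range.
search_products


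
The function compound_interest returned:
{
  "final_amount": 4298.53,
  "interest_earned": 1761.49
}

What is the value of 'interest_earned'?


1761.49


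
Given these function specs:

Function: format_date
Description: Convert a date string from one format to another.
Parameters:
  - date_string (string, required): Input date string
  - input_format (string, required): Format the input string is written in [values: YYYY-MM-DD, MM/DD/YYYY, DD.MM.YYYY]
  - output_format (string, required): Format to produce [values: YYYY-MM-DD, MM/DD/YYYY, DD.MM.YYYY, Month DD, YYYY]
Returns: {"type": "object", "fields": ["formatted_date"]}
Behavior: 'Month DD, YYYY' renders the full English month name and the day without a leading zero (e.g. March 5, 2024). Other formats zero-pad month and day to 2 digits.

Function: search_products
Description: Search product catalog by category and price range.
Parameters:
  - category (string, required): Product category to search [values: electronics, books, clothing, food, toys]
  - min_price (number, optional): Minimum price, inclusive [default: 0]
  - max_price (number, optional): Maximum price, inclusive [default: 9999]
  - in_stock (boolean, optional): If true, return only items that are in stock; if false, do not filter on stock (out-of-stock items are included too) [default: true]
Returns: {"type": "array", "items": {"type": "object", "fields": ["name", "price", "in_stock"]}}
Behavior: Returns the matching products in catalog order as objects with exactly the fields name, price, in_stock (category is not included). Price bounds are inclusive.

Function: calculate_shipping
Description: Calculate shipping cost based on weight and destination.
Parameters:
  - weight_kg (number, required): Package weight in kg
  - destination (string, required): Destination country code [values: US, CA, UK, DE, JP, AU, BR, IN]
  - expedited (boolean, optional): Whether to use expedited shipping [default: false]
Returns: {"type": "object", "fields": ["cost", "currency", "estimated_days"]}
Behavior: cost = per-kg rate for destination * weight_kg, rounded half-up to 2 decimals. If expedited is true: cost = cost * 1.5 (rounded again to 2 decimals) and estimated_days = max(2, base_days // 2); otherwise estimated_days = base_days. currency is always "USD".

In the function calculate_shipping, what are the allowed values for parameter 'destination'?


The calculate_shipping spec declares:
  - destination (string, required): Destination country code [values: US, CA, UK, DE, JP, AU, BR, IN]
Allowed values:
US, CA, UK, DE, JP, AU, BR, IN
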